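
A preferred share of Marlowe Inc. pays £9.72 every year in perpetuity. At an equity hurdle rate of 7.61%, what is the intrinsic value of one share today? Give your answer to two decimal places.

£127.73

Zero-growth DDM (perpetuity): P₀ = D/r = 9.72 / 0.0761 = 127.7267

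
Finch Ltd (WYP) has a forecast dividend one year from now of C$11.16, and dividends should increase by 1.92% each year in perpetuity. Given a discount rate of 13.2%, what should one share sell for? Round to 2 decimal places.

Gordon growth model: P₀ = D₁/(r − g), with D₁ = 11.16 given directly.
P₀ = 11.1600 / (0.132 − 0.0192) = 11.1600 / 0.1128 = 98.9362

C$98.94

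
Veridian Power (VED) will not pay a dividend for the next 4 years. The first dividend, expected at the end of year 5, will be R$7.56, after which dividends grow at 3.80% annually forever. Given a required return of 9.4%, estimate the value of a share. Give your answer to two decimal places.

Deferred-dividend DDM. At t=4 the remaining stream is a growing perpetuity with first payment D_5 = 7.56.
V_4 = D_5/(r−g) = 7.56/(0.094−0.038) = 135.0000
P₀ = V_4/(1+r)^4 = 135.0000/(1+0.094)^4 = 94.2463

R$94.25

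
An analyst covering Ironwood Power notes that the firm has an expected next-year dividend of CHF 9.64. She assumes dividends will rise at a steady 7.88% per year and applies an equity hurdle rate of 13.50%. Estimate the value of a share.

Gordon growth model: P₀ = D₁/(r − g), with D₁ = 9.64 given directly.
P₀ = 9.6400 / (0.135 − 0.0788) = 9.6400 / 0.0562 = 171.5302

CHF 171.53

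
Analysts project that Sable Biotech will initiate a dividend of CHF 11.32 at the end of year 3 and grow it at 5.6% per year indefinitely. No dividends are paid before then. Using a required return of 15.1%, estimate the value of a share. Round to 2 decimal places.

Deferred-dividend DDM. At t=2 the remaining stream is a growing perpetuity with first payment D_3 = 11.32.
V_2 = D_3/(r−g) = 11.32/(0.151−0.056) = 119.1579
P₀ = V_2/(1+r)^2 = 119.1579/(1+0.151)^2 = 89.9440

CHF 89.94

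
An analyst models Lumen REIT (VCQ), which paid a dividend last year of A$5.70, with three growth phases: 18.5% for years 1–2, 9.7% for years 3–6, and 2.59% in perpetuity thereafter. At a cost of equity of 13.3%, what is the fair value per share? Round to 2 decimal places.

Three-stage DDM. Project D₁…D_6; terminal Gordon value at t=6 with g = 0.0259; discount at r = 0.133.
D_1 = 6.7545
D_2 = 8.0041
D_3 = 8.7805
D_4 = 9.6322
D_5 = 10.5665
D_6 = 11.5915
TV_6 = 11.8917/(0.133−0.0259) = 111.0334
P₀ = Σ Dₜ/(1+r)ᵗ + TV_6/(1+r)^6 = 87.7082

A$87.71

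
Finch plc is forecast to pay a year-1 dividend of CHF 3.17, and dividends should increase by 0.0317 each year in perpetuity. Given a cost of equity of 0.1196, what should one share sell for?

Gordon growth model: P₀ = D₁/(r − g), with D₁ = 3.17 given directly.
P₀ = 3.1700 / (0.1196 − 0.0317) = 3.1700 / 0.0879 = 36.0637

CHF 36.06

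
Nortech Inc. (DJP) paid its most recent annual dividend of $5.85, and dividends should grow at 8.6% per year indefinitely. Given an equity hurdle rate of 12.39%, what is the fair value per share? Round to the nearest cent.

$167.63

Gordon growth model: P₀ = D₁/(r − g). D₁ = 5.85 × (1 + 0.086) = 6.3531.
P₀ = 6.3531 / (0.1239 − 0.086) = 6.3531 / 0.0379 = 167.6280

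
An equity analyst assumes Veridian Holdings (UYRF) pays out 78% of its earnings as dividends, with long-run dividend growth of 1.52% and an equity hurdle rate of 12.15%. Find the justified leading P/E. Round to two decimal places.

7.34

Justified leading P/E = b/(r−g) = 0.78/(0.1215−0.0152) = 7.3377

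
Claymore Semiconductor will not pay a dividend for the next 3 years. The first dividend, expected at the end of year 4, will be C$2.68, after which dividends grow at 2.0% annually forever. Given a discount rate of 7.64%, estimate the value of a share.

Deferred-dividend DDM. At t=3 the remaining stream is a growing perpetuity with first payment D_4 = 2.68.
V_3 = D_4/(r−g) = 2.68/(0.0764−0.02) = 47.5177
P₀ = V_3/(1+r)^3 = 47.5177/(1+0.0764)^3 = 38.1008

C$38.10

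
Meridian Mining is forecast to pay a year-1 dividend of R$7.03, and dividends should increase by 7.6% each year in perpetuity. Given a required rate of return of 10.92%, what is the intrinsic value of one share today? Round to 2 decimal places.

R$211.75

Gordon growth model: P₀ = D₁/(r − g), with D₁ = 7.03 given directly.
P₀ = 7.0300 / (0.1092 − 0.076) = 7.0300 / 0.0332 = 211.7470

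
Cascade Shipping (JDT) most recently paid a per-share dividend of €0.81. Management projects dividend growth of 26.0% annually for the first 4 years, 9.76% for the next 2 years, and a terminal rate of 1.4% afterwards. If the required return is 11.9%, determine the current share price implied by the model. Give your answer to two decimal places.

Three-stage DDM. Project D₁…D_6; terminal Gordon value at t=6 with g = 0.014; discount at r = 0.119.
D_1 = 1.0206
D_2 = 1.2860
D_3 = 1.6203
D_4 = 2.0416
D_5 = 2.2408
D_6 = 2.4595
TV_6 = 2.4940/(0.119−0.014) = 23.7522
P₀ = Σ Dₜ/(1+r)ᵗ + TV_6/(1+r)^6 = 19.0258

€19.03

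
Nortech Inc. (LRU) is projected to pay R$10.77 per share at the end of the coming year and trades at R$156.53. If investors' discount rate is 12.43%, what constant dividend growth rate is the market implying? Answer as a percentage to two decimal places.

5.55%

From P₀ = D₁/(r − g), the implied growth is g = r − D₁/P₀.
g = 0.1243 − 10.77/156.53 = 0.1243 − 0.06880 = 0.05550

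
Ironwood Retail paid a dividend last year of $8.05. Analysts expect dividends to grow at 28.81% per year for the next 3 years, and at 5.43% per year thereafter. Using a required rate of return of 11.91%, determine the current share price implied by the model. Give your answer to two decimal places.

Two-stage DDM. Project D₁…D_3 at 0.2881, terminal growth 0.0543, discount at r = 0.1191.
D_1 = 10.3692
D_2 = 13.3566
D_3 = 17.2046
Terminal value at t=3: TV = D_4/(r−g) = 18.1388/(0.1191−0.0543) = 279.9199
P₀ = 10.3692/(1+0.1191)^1 + 13.3566/(1+0.1191)^2 + 17.2046/(1+0.1191)^3 + 279.9199/(1+0.1191)^3 = 231.9286

$231.93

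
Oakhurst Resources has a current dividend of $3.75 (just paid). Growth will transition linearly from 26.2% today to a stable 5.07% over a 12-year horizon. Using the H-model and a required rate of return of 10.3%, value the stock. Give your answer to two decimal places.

$166.24

H-model: P₀ = D₀[(1+g_L) + H(g_S−g_L)]/(r−g_L), with H = 12/2 = 6.
P₀ = 3.75 × [(1+0.0507) + 6×(0.262−0.0507)] / (0.103−0.0507)
   = 3.75 × 2.3185 / 0.0523 = 166.2404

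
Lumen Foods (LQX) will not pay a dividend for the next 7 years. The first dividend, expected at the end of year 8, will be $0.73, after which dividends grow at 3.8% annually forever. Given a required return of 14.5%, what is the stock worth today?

Deferred-dividend DDM. At t=7 the remaining stream is a growing perpetuity with first payment D_8 = 0.73.
V_7 = D_8/(r−g) = 0.73/(0.145−0.038) = 6.8224
P₀ = V_7/(1+r)^7 = 6.8224/(1+0.145)^7 = 2.6442

$2.64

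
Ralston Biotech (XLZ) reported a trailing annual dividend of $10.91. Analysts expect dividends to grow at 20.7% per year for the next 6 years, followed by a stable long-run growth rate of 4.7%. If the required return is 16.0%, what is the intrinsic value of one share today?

Two-stage DDM. Project D₁…D_6 at 0.207, terminal growth 0.047, discount at r = 0.16.
D_1 = 13.1684
D_2 = 15.8942
D_3 = 19.1843
D_4 = 23.1555
D_5 = 27.9487
D_6 = 33.7340
Terminal value at t=6: TV = D_7/(r−g) = 35.3195/(0.16−0.047) = 312.5623
P₀ = 13.1684/(1+0.16)^1 + 15.8942/(1+0.16)^2 + 19.1843/(1+0.16)^3 + 23.1555/(1+0.16)^4 + 27.9487/(1+0.16)^5 + 33.7340/(1+0.16)^6 + 312.5623/(1+0.16)^6 = 203.6846

$203.68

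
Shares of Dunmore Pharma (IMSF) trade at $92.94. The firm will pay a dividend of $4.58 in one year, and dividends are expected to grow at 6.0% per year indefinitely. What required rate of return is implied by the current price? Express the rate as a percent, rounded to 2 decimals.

10.93%

Rearranging the constant-growth DDM: r = D₁/P₀ + g.
r = 4.5800 / 92.94 + 0.06 = 0.04928 + 0.06 = 0.10928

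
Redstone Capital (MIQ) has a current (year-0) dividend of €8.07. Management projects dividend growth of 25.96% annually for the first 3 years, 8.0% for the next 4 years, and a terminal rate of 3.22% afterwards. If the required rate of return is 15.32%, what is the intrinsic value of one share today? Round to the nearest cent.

€133.77

Three-stage DDM. Project D₁…D_7; terminal Gordon value at t=7 with g = 0.0322; discount at r = 0.1532.
D_1 = 10.1650
D_2 = 12.8038
D_3 = 16.1277
D_4 = 17.4179
D_5 = 18.8113
D_6 = 20.3162
D_7 = 21.9415
TV_7 = 22.6480/(0.1532−0.0322) = 187.1738
P₀ = Σ Dₜ/(1+r)ᵗ + TV_7/(1+r)^7 = 133.7686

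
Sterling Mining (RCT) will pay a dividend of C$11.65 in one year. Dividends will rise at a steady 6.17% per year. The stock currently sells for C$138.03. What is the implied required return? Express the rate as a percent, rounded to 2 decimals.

14.61%

Rearranging the constant-growth DDM: r = D₁/P₀ + g.
r = 11.6500 / 138.03 + 0.0617 = 0.08440 + 0.0617 = 0.14610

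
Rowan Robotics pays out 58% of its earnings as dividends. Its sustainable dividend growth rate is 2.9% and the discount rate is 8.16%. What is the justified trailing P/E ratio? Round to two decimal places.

11.35

Justified trailing P/E = b(1+g)/(r−g) = 0.58×(1+0.029)/(0.0816−0.029) = 11.3464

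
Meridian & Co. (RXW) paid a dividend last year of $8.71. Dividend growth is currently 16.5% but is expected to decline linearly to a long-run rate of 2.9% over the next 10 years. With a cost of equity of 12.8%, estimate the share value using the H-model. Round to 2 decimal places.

H-model: P₀ = D₀[(1+g_L) + H(g_S−g_L)]/(r−g_L), with H = 10/2 = 5.
P₀ = 8.71 × [(1+0.029) + 5×(0.165−0.029)] / (0.128−0.029)
   = 8.71 × 1.7090 / 0.099 = 150.3575

$150.36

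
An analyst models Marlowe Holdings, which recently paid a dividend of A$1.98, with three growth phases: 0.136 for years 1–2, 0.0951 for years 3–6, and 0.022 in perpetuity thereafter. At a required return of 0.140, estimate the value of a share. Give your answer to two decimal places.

A$25.56

Three-stage DDM. Project D₁…D_6; terminal Gordon value at t=6 with g = 0.022; discount at r = 0.14.
D_1 = 2.2493
D_2 = 2.5552
D_3 = 2.7982
D_4 = 3.0643
D_5 = 3.3557
D_6 = 3.6748
TV_6 = 3.7557/(0.14−0.022) = 31.8277
P₀ = Σ Dₜ/(1+r)ᵗ + TV_6/(1+r)^6 = 25.5595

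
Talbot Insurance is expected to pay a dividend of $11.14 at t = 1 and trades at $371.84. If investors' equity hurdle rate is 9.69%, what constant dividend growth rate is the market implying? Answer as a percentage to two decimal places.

6.69%

From P₀ = D₁/(r − g), the implied growth is g = r − D₁/P₀.
g = 0.0969 − 11.14/371.84 = 0.0969 − 0.02996 = 0.06694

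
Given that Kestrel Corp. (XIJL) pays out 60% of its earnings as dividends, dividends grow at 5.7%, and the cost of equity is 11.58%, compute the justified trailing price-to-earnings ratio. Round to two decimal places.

Justified trailing P/E = b(1+g)/(r−g) = 0.60×(1+0.057)/(0.1158−0.057) = 10.7857

10.79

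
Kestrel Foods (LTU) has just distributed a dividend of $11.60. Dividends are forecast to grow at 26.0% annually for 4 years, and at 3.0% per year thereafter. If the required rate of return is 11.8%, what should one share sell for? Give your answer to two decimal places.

$282.17

Two-stage DDM. Project D₁…D_4 at 0.26, terminal growth 0.03, discount at r = 0.118.
D_1 = 14.6160
D_2 = 18.4162
D_3 = 23.2044
D_4 = 29.2375
Terminal value at t=4: TV = D_5/(r−g) = 30.1146/(0.118−0.03) = 342.2116
P₀ = 14.6160/(1+0.118)^1 + 18.4162/(1+0.118)^2 + 23.2044/(1+0.118)^3 + 29.2375/(1+0.118)^4 + 342.2116/(1+0.118)^4 = 282.1687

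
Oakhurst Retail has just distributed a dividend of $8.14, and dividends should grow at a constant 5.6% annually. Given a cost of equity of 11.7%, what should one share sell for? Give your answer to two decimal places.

$140.92

Gordon growth model: P₀ = D₁/(r − g). D₁ = 8.14 × (1 + 0.056) = 8.5958.
P₀ = 8.5958 / (0.117 − 0.056) = 8.5958 / 0.061 = 140.9154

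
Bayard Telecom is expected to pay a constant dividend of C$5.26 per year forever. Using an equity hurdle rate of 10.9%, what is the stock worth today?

C$48.26

Zero-growth DDM (perpetuity): P₀ = D/r = 5.26 / 0.109 = 48.2569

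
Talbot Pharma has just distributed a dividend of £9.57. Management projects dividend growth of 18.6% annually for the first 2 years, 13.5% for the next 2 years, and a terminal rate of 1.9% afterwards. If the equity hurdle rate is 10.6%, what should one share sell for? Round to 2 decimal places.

Three-stage DDM. Project D₁…D_4; terminal Gordon value at t=4 with g = 0.019; discount at r = 0.106.
D_1 = 11.3500
D_2 = 13.4611
D_3 = 15.2784
D_4 = 17.3410
TV_4 = 17.6704/(0.106−0.019) = 203.1084
P₀ = Σ Dₜ/(1+r)ᵗ + TV_4/(1+r)^4 = 179.8889

£179.89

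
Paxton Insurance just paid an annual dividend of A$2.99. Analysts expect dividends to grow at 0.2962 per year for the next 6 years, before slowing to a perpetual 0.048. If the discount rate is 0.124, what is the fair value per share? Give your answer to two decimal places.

Two-stage DDM. Project D₁…D_6 at 0.2962, terminal growth 0.048, discount at r = 0.124.
D_1 = 3.8756
D_2 = 5.0236
D_3 = 6.5116
D_4 = 8.4403
D_5 = 10.9404
D_6 = 14.1809
Terminal value at t=6: TV = D_7/(r−g) = 14.8616/(0.124−0.048) = 195.5469
P₀ = 3.8756/(1+0.124)^1 + 5.0236/(1+0.124)^2 + 6.5116/(1+0.124)^3 + 8.4403/(1+0.124)^4 + 10.9404/(1+0.124)^5 + 14.1809/(1+0.124)^6 + 195.5469/(1+0.124)^6 = 127.4021

A$127.40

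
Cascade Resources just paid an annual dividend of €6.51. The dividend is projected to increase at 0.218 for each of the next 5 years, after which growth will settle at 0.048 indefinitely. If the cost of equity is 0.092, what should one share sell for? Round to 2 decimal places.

Two-stage DDM. Project D₁…D_5 at 0.218, terminal growth 0.048, discount at r = 0.092.
D_1 = 7.9292
D_2 = 9.6577
D_3 = 11.7631
D_4 = 14.3275
D_5 = 17.4509
Terminal value at t=5: TV = D_6/(r−g) = 18.2885/(0.092−0.048) = 415.6483
P₀ = 7.9292/(1+0.092)^1 + 9.6577/(1+0.092)^2 + 11.7631/(1+0.092)^3 + 14.3275/(1+0.092)^4 + 17.4509/(1+0.092)^5 + 415.6483/(1+0.092)^5 = 313.3859

€313.39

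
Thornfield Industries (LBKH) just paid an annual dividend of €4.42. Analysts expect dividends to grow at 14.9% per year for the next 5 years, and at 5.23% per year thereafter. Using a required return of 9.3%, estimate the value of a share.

Two-stage DDM. Project D₁…D_5 at 0.149, terminal growth 0.0523, discount at r = 0.093.
D_1 = 5.0786
D_2 = 5.8353
D_3 = 6.7047
D_4 = 7.7038
D_5 = 8.8516
Terminal value at t=5: TV = D_6/(r−g) = 9.3146/(0.093−0.0523) = 228.8588
P₀ = 5.0786/(1+0.093)^1 + 5.8353/(1+0.093)^2 + 6.7047/(1+0.093)^3 + 7.7038/(1+0.093)^4 + 8.8516/(1+0.093)^5 + 228.8588/(1+0.093)^5 = 172.4504

€172.45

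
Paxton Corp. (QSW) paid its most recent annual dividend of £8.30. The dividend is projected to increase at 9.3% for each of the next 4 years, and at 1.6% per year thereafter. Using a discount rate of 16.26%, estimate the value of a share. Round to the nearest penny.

Two-stage DDM. Project D₁…D_4 at 0.093, terminal growth 0.016, discount at r = 0.1626.
D_1 = 9.0719
D_2 = 9.9156
D_3 = 10.8377
D_4 = 11.8456
Terminal value at t=4: TV = D_5/(r−g) = 12.0352/(0.1626−0.016) = 82.0953
P₀ = 9.0719/(1+0.1626)^1 + 9.9156/(1+0.1626)^2 + 10.8377/(1+0.1626)^3 + 11.8456/(1+0.1626)^4 + 82.0953/(1+0.1626)^4 = 73.4561

£73.46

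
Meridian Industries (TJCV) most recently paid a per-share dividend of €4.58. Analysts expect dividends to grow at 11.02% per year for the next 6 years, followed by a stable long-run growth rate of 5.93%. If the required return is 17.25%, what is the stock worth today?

€53.69

Two-stage DDM. Project D₁…D_6 at 0.1102, terminal growth 0.0593, discount at r = 0.1725.
D_1 = 5.0847
D_2 = 5.6451
D_3 = 6.2671
D_4 = 6.9578
D_5 = 7.7245
D_6 = 8.5758
Terminal value at t=6: TV = D_7/(r−g) = 9.0843/(0.1725−0.0593) = 80.2501
P₀ = 5.0847/(1+0.1725)^1 + 5.6451/(1+0.1725)^2 + 6.2671/(1+0.1725)^3 + 6.9578/(1+0.1725)^4 + 7.7245/(1+0.1725)^5 + 8.5758/(1+0.1725)^6 + 80.2501/(1+0.1725)^6 = 53.6853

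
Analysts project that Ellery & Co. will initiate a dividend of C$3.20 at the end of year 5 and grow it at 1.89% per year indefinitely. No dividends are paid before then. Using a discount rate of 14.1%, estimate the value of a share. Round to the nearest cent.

Deferred-dividend DDM. At t=4 the remaining stream is a growing perpetuity with first payment D_5 = 3.20.
V_4 = D_5/(r−g) = 3.20/(0.141−0.0189) = 26.2080
P₀ = V_4/(1+r)^4 = 26.2080/(1+0.141)^4 = 15.4629

C$15.46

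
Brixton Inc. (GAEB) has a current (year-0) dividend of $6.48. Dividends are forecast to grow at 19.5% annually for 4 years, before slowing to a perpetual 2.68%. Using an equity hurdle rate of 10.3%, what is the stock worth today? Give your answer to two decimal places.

Two-stage DDM. Project D₁…D_4 at 0.195, terminal growth 0.0268, discount at r = 0.103.
D_1 = 7.7436
D_2 = 9.2536
D_3 = 11.0581
D_4 = 13.2144
Terminal value at t=4: TV = D_5/(r−g) = 13.5685/(0.103−0.0268) = 178.0646
P₀ = 7.7436/(1+0.103)^1 + 9.2536/(1+0.103)^2 + 11.0581/(1+0.103)^3 + 13.2144/(1+0.103)^4 + 178.0646/(1+0.103)^4 = 152.0976

$152.10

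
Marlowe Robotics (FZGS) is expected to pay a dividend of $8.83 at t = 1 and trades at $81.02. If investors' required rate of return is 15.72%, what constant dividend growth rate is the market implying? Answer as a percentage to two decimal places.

4.82%

From P₀ = D₁/(r − g), the implied growth is g = r − D₁/P₀.
g = 0.1572 − 8.83/81.02 = 0.1572 − 0.10899 = 0.04821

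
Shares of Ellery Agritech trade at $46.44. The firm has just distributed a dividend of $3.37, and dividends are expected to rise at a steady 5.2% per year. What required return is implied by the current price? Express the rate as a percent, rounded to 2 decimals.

12.83%

Rearranging the constant-growth DDM: r = D₁/P₀ + g.
D₁ = 3.37 × (1 + 0.052) = 3.5452.
r = 3.5452 / 46.44 + 0.052 = 0.07634 + 0.052 = 0.12834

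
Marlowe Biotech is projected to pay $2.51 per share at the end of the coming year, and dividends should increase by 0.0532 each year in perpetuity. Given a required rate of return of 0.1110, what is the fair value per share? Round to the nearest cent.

$43.43

Gordon growth model: P₀ = D₁/(r − g), with D₁ = 2.51 given directly.
P₀ = 2.5100 / (0.111 − 0.0532) = 2.5100 / 0.0578 = 43.4256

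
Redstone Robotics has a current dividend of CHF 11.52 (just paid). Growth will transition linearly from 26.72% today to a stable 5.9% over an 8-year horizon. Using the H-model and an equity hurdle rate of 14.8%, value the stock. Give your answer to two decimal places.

H-model: P₀ = D₀[(1+g_L) + H(g_S−g_L)]/(r−g_L), with H = 8/2 = 4.
P₀ = 11.52 × [(1+0.059) + 4×(0.2672−0.059)] / (0.148−0.059)
   = 11.52 × 1.8918 / 0.089 = 244.8712

CHF 244.87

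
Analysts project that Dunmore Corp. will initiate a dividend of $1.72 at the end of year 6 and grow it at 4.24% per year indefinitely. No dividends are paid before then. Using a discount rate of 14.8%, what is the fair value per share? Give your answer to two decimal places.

$8.17

Deferred-dividend DDM. At t=5 the remaining stream is a growing perpetuity with first payment D_6 = 1.72.
V_5 = D_6/(r−g) = 1.72/(0.148−0.0424) = 16.2879
P₀ = V_5/(1+r)^5 = 16.2879/(1+0.148)^5 = 8.1687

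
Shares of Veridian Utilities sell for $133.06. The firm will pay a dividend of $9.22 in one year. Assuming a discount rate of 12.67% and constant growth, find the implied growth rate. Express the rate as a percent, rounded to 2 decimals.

5.74%

From P₀ = D₁/(r − g), the implied growth is g = r − D₁/P₀.
g = 0.1267 − 9.22/133.06 = 0.1267 − 0.06929 = 0.05741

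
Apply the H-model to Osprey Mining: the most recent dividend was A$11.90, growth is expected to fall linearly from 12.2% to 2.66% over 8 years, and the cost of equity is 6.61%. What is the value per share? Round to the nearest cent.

A$424.24

H-model: P₀ = D₀[(1+g_L) + H(g_S−g_L)]/(r−g_L), with H = 8/2 = 4.
P₀ = 11.90 × [(1+0.0266) + 4×(0.122−0.0266)] / (0.0661−0.0266)
   = 11.90 × 1.4082 / 0.0395 = 424.2425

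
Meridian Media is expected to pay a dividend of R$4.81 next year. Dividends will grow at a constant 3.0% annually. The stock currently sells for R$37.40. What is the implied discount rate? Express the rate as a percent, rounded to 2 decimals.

15.86%

Rearranging the constant-growth DDM: r = D₁/P₀ + g.
r = 4.8100 / 37.40 + 0.03 = 0.12861 + 0.03 = 0.15861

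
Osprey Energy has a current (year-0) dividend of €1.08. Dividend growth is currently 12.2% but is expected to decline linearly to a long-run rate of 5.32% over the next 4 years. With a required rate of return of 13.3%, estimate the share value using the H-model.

H-model: P₀ = D₀[(1+g_L) + H(g_S−g_L)]/(r−g_L), with H = 4/2 = 2.
P₀ = 1.08 × [(1+0.0532) + 2×(0.122−0.0532)] / (0.133−0.0532)
   = 1.08 × 1.1908 / 0.0798 = 16.1161

€16.12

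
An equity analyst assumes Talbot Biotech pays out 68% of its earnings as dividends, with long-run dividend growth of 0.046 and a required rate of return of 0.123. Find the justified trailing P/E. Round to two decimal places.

Justified trailing P/E = b(1+g)/(r−g) = 0.68×(1+0.046)/(0.123−0.046) = 9.2374

9.24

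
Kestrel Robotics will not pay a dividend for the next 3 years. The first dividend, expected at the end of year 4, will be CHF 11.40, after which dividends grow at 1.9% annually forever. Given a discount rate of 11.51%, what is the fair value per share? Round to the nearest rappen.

CHF 85.55

Deferred-dividend DDM. At t=3 the remaining stream is a growing perpetuity with first payment D_4 = 11.40.
V_3 = D_4/(r−g) = 11.40/(0.1151−0.019) = 118.6264
P₀ = V_3/(1+r)^3 = 118.6264/(1+0.1151)^3 = 85.5539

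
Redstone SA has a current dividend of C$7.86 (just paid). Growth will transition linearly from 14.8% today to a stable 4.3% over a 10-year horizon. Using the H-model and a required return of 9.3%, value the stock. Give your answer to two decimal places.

H-model: P₀ = D₀[(1+g_L) + H(g_S−g_L)]/(r−g_L), with H = 10/2 = 5.
P₀ = 7.86 × [(1+0.043) + 5×(0.148−0.043)] / (0.093−0.043)
   = 7.86 × 1.5680 / 0.05 = 246.4896

C$246.49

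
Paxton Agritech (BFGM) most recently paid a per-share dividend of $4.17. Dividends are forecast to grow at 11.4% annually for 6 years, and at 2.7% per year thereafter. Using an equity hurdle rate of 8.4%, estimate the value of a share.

$116.06

Two-stage DDM. Project D₁…D_6 at 0.114, terminal growth 0.027, discount at r = 0.084.
D_1 = 4.6454
D_2 = 5.1750
D_3 = 5.7649
D_4 = 6.4221
D_5 = 7.1542
D_6 = 7.9698
Terminal value at t=6: TV = D_7/(r−g) = 8.1850/(0.084−0.027) = 143.5961
P₀ = 4.6454/(1+0.084)^1 + 5.1750/(1+0.084)^2 + 5.7649/(1+0.084)^3 + 6.4221/(1+0.084)^4 + 7.1542/(1+0.084)^5 + 7.9698/(1+0.084)^6 + 143.5961/(1+0.084)^6 = 116.0633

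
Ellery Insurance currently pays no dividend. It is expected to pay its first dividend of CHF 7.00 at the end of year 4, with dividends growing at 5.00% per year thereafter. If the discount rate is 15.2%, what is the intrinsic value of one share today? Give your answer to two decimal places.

CHF 44.89

Deferred-dividend DDM. At t=3 the remaining stream is a growing perpetuity with first payment D_4 = 7.00.
V_3 = D_4/(r−g) = 7.00/(0.152−0.05) = 68.6275
P₀ = V_3/(1+r)^3 = 68.6275/(1+0.152)^3 = 44.8891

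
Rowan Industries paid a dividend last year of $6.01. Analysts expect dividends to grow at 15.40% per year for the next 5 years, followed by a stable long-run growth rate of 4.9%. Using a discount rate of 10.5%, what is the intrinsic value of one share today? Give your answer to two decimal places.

Two-stage DDM. Project D₁…D_5 at 0.154, terminal growth 0.049, discount at r = 0.105.
D_1 = 6.9355
D_2 = 8.0036
D_3 = 9.2362
D_4 = 10.6585
D_5 = 12.3000
Terminal value at t=5: TV = D_6/(r−g) = 12.9027/(0.105−0.049) = 230.4045
P₀ = 6.9355/(1+0.105)^1 + 8.0036/(1+0.105)^2 + 9.2362/(1+0.105)^3 + 10.6585/(1+0.105)^4 + 12.3000/(1+0.105)^5 + 230.4045/(1+0.105)^5 = 174.1475

$174.15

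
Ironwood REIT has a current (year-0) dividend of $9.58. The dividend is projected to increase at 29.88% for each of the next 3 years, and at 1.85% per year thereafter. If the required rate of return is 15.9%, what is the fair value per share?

$133.98

Two-stage DDM. Project D₁…D_3 at 0.2988, terminal growth 0.0185, discount at r = 0.159.
D_1 = 12.4425
D_2 = 16.1603
D_3 = 20.9890
Terminal value at t=3: TV = D_4/(r−g) = 21.3773/(0.159−0.0185) = 152.1518
P₀ = 12.4425/(1+0.159)^1 + 16.1603/(1+0.159)^2 + 20.9890/(1+0.159)^3 + 152.1518/(1+0.159)^3 = 133.9774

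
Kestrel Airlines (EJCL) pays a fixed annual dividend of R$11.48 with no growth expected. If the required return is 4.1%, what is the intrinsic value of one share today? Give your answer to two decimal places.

R$280.00

Zero-growth DDM (perpetuity): P₀ = D/r = 11.48 / 0.041 = 280.0000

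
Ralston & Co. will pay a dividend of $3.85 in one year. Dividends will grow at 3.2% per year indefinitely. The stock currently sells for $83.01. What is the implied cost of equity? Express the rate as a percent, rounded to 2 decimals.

Rearranging the constant-growth DDM: r = D₁/P₀ + g.
r = 3.8500 / 83.01 + 0.032 = 0.04638 + 0.032 = 0.07838

7.84%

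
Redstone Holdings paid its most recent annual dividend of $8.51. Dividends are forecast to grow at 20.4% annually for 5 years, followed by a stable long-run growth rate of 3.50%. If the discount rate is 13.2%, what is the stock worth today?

Two-stage DDM. Project D₁…D_5 at 0.204, terminal growth 0.035, discount at r = 0.132.
D_1 = 10.2460
D_2 = 12.3362
D_3 = 14.8528
D_4 = 17.8828
D_5 = 21.5309
Terminal value at t=5: TV = D_6/(r−g) = 22.2845/(0.132−0.035) = 229.7368
P₀ = 10.2460/(1+0.132)^1 + 12.3362/(1+0.132)^2 + 14.8528/(1+0.132)^3 + 17.8828/(1+0.132)^4 + 21.5309/(1+0.132)^5 + 229.7368/(1+0.132)^5 = 174.9856

$174.99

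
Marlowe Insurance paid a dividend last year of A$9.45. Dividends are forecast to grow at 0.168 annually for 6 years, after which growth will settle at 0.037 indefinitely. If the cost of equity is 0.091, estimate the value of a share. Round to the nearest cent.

A$345.70

Two-stage DDM. Project D₁…D_6 at 0.168, terminal growth 0.037, discount at r = 0.091.
D_1 = 11.0376
D_2 = 12.8919
D_3 = 15.0578
D_4 = 17.5875
D_5 = 20.5422
D_6 = 23.9932
Terminal value at t=6: TV = D_7/(r−g) = 24.8810/(0.091−0.037) = 460.7590
P₀ = 11.0376/(1+0.091)^1 + 12.8919/(1+0.091)^2 + 15.0578/(1+0.091)^3 + 17.5875/(1+0.091)^4 + 20.5422/(1+0.091)^5 + 23.9932/(1+0.091)^6 + 460.7590/(1+0.091)^6 = 345.7030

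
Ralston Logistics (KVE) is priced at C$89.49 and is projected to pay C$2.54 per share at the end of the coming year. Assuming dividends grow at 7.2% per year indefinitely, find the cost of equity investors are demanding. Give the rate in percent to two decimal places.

10.04%

Rearranging the constant-growth DDM: r = D₁/P₀ + g.
r = 2.5400 / 89.49 + 0.072 = 0.02838 + 0.072 = 0.10038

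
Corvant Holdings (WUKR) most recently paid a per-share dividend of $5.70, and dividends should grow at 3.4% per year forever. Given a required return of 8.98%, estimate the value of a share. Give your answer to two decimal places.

Gordon growth model: P₀ = D₁/(r − g). D₁ = 5.70 × (1 + 0.034) = 5.8938.
P₀ = 5.8938 / (0.0898 − 0.034) = 5.8938 / 0.0558 = 105.6237

$105.62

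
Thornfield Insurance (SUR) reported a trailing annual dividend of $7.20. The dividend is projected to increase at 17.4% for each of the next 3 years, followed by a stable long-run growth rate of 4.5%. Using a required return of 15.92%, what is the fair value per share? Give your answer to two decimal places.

$90.60

Two-stage DDM. Project D₁…D_3 at 0.174, terminal growth 0.045, discount at r = 0.1592.
D_1 = 8.4528
D_2 = 9.9236
D_3 = 11.6503
Terminal value at t=3: TV = D_4/(r−g) = 12.1746/(0.1592−0.045) = 106.6073
P₀ = 8.4528/(1+0.1592)^1 + 9.9236/(1+0.1592)^2 + 11.6503/(1+0.1592)^3 + 106.6073/(1+0.1592)^3 = 90.5966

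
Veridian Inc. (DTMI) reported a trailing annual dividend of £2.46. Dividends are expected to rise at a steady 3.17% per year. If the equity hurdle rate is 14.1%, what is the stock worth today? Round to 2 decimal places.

£23.22

Gordon growth model: P₀ = D₁/(r − g). D₁ = 2.46 × (1 + 0.0317) = 2.5380.
P₀ = 2.5380 / (0.141 − 0.0317) = 2.5380 / 0.1093 = 23.2203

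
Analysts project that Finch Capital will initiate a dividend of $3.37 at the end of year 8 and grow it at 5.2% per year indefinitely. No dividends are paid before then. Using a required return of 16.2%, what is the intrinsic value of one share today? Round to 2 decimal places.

Deferred-dividend DDM. At t=7 the remaining stream is a growing perpetuity with first payment D_8 = 3.37.
V_7 = D_8/(r−g) = 3.37/(0.162−0.052) = 30.6364
P₀ = V_7/(1+r)^7 = 30.6364/(1+0.162)^7 = 10.7101

$10.71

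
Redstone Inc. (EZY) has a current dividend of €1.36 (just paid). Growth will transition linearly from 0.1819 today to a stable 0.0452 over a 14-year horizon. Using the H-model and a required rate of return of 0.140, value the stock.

€28.72

H-model: P₀ = D₀[(1+g_L) + H(g_S−g_L)]/(r−g_L), with H = 14/2 = 7.
P₀ = 1.36 × [(1+0.0452) + 7×(0.1819−0.0452)] / (0.14−0.0452)
   = 1.36 × 2.0021 / 0.0948 = 28.7221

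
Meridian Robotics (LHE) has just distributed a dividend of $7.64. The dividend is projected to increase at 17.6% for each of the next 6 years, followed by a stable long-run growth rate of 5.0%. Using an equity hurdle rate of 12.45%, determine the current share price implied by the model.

Two-stage DDM. Project D₁…D_6 at 0.176, terminal growth 0.05, discount at r = 0.1245.
D_1 = 8.9846
D_2 = 10.5659
D_3 = 12.4255
D_4 = 14.6124
D_5 = 17.1842
D_6 = 20.2086
Terminal value at t=6: TV = D_7/(r−g) = 21.2191/(0.1245−0.05) = 284.8199
P₀ = 8.9846/(1+0.1245)^1 + 10.5659/(1+0.1245)^2 + 12.4255/(1+0.1245)^3 + 14.6124/(1+0.1245)^4 + 17.1842/(1+0.1245)^5 + 20.2086/(1+0.1245)^6 + 284.8199/(1+0.1245)^6 = 194.6435

$194.64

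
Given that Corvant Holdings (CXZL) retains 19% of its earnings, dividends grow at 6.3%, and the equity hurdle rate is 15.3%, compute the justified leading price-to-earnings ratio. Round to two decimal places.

9.00

Payout ratio b = 1 − 0.19 = 0.81.
Justified leading P/E = b/(r−g) = 0.81/(0.153−0.063) = 9.0000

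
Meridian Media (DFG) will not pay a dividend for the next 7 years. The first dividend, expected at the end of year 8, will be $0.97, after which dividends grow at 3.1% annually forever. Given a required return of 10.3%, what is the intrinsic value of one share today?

Deferred-dividend DDM. At t=7 the remaining stream is a growing perpetuity with first payment D_8 = 0.97.
V_7 = D_8/(r−g) = 0.97/(0.103−0.031) = 13.4722
P₀ = V_7/(1+r)^7 = 13.4722/(1+0.103)^7 = 6.7828

$6.78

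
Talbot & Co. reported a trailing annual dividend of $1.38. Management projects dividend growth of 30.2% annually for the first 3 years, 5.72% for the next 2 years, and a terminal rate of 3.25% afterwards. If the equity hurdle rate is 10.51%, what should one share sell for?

$39.40

Three-stage DDM. Project D₁…D_5; terminal Gordon value at t=5 with g = 0.0325; discount at r = 0.1051.
D_1 = 1.7968
D_2 = 2.3394
D_3 = 3.0459
D_4 = 3.2201
D_5 = 3.4043
TV_5 = 3.5149/(0.1051−0.0325) = 48.4150
P₀ = Σ Dₜ/(1+r)ᵗ + TV_5/(1+r)^5 = 39.3974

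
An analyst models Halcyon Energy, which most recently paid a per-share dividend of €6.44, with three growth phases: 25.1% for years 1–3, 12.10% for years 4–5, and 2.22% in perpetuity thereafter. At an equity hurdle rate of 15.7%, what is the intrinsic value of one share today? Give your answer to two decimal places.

Three-stage DDM. Project D₁…D_5; terminal Gordon value at t=5 with g = 0.0222; discount at r = 0.157.
D_1 = 8.0564
D_2 = 10.0786
D_3 = 12.6083
D_4 = 14.1339
D_5 = 15.8442
TV_5 = 16.1959/(0.157−0.0222) = 120.1476
P₀ = Σ Dₜ/(1+r)ᵗ + TV_5/(1+r)^5 = 96.1113

€96.11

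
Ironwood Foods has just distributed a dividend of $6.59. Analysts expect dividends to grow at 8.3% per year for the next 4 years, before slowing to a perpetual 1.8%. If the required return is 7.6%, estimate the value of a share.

$145.50

Two-stage DDM. Project D₁…D_4 at 0.083, terminal growth 0.018, discount at r = 0.076.
D_1 = 7.1370
D_2 = 7.7293
D_3 = 8.3709
D_4 = 9.0657
Terminal value at t=4: TV = D_5/(r−g) = 9.2288/(0.076−0.018) = 159.1179
P₀ = 7.1370/(1+0.076)^1 + 7.7293/(1+0.076)^2 + 8.3709/(1+0.076)^3 + 9.0657/(1+0.076)^4 + 159.1179/(1+0.076)^4 = 145.4968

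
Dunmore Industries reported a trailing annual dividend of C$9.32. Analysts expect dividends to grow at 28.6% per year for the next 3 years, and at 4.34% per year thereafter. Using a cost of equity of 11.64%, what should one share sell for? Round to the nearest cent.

Two-stage DDM. Project D₁…D_3 at 0.286, terminal growth 0.0434, discount at r = 0.1164.
D_1 = 11.9855
D_2 = 15.4134
D_3 = 19.8216
Terminal value at t=3: TV = D_4/(r−g) = 20.6819/(0.1164−0.0434) = 283.3132
P₀ = 11.9855/(1+0.1164)^1 + 15.4134/(1+0.1164)^2 + 19.8216/(1+0.1164)^3 + 283.3132/(1+0.1164)^3 = 240.9621

C$240.96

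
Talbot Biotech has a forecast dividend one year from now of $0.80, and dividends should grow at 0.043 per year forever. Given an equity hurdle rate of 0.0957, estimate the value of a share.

$15.18

Gordon growth model: P₀ = D₁/(r − g), with D₁ = 0.80 given directly.
P₀ = 0.8000 / (0.0957 − 0.043) = 0.8000 / 0.0527 = 15.1803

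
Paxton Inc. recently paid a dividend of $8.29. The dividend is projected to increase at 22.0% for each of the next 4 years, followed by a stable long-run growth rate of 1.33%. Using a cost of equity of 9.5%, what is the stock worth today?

$202.20

Two-stage DDM. Project D₁…D_4 at 0.22, terminal growth 0.0133, discount at r = 0.095.
D_1 = 10.1138
D_2 = 12.3388
D_3 = 15.0534
D_4 = 18.3651
Terminal value at t=4: TV = D_5/(r−g) = 18.6094/(0.095−0.0133) = 227.7770
P₀ = 10.1138/(1+0.095)^1 + 12.3388/(1+0.095)^2 + 15.0534/(1+0.095)^3 + 18.3651/(1+0.095)^4 + 227.7770/(1+0.095)^4 = 202.2027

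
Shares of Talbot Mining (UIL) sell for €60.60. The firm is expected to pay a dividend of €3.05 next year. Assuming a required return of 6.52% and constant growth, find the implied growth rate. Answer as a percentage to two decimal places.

1.49%

From P₀ = D₁/(r − g), the implied growth is g = r − D₁/P₀.
g = 0.0652 − 3.05/60.60 = 0.0652 − 0.05033 = 0.01487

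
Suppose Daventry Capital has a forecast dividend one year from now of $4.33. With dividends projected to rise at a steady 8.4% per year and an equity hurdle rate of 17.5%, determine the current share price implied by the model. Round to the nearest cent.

$47.58

Gordon growth model: P₀ = D₁/(r − g), with D₁ = 4.33 given directly.
P₀ = 4.3300 / (0.175 − 0.084) = 4.3300 / 0.091 = 47.5824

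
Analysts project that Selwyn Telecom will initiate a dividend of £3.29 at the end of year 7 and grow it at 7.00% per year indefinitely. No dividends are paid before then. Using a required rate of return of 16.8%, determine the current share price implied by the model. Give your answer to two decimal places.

£13.22

Deferred-dividend DDM. At t=6 the remaining stream is a growing perpetuity with first payment D_7 = 3.29.
V_6 = D_7/(r−g) = 3.29/(0.168−0.07) = 33.5714
P₀ = V_6/(1+r)^6 = 33.5714/(1+0.168)^6 = 13.2225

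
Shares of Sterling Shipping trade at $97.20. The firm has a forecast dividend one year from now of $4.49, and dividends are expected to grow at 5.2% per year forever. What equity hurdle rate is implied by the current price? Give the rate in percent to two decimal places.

Rearranging the constant-growth DDM: r = D₁/P₀ + g.
r = 4.4900 / 97.20 + 0.052 = 0.04619 + 0.052 = 0.09819

9.82%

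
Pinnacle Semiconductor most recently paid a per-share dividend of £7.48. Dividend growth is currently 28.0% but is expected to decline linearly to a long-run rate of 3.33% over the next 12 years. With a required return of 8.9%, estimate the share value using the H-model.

£337.54

H-model: P₀ = D₀[(1+g_L) + H(g_S−g_L)]/(r−g_L), with H = 12/2 = 6.
P₀ = 7.48 × [(1+0.0333) + 6×(0.28−0.0333)] / (0.089−0.0333)
   = 7.48 × 2.5135 / 0.0557 = 337.5400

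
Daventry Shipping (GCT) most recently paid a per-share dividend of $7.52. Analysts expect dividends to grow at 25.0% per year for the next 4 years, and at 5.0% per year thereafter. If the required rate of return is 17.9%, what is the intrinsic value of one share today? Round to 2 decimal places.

$112.23

Two-stage DDM. Project D₁…D_4 at 0.25, terminal growth 0.05, discount at r = 0.179.
D_1 = 9.4000
D_2 = 11.7500
D_3 = 14.6875
D_4 = 18.3594
Terminal value at t=4: TV = D_5/(r−g) = 19.2773/(0.179−0.05) = 149.4368
P₀ = 9.4000/(1+0.179)^1 + 11.7500/(1+0.179)^2 + 14.6875/(1+0.179)^3 + 18.3594/(1+0.179)^4 + 149.4368/(1+0.179)^4 = 112.2293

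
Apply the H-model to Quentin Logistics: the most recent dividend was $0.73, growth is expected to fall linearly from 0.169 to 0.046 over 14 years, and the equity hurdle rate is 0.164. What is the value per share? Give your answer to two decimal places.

$11.80

H-model: P₀ = D₀[(1+g_L) + H(g_S−g_L)]/(r−g_L), with H = 14/2 = 7.
P₀ = 0.73 × [(1+0.046) + 7×(0.169−0.046)] / (0.164−0.046)
   = 0.73 × 1.9070 / 0.118 = 11.7975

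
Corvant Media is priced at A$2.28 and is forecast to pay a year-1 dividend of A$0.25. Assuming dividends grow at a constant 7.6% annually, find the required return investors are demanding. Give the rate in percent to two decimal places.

18.56%

Rearranging the constant-growth DDM: r = D₁/P₀ + g.
r = 0.2500 / 2.28 + 0.076 = 0.10965 + 0.076 = 0.18565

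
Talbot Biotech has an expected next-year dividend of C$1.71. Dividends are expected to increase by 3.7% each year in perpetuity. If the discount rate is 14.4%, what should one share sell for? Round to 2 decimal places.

C$15.98

Gordon growth model: P₀ = D₁/(r − g), with D₁ = 1.71 given directly.
P₀ = 1.7100 / (0.144 − 0.037) = 1.7100 / 0.107 = 15.9813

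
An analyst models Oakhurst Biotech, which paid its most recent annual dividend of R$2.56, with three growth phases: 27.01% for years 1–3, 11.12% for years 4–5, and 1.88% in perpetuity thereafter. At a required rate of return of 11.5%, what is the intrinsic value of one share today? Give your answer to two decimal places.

Three-stage DDM. Project D₁…D_5; terminal Gordon value at t=5 with g = 0.0188; discount at r = 0.115.
D_1 = 3.2515
D_2 = 4.1297
D_3 = 5.2451
D_4 = 5.8284
D_5 = 6.4765
TV_5 = 6.5982/(0.115−0.0188) = 68.5886
P₀ = Σ Dₜ/(1+r)ᵗ + TV_5/(1+r)^5 = 57.3501

R$57.35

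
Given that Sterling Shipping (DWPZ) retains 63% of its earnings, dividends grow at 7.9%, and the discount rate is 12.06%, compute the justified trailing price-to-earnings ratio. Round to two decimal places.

Payout ratio b = 1 − 0.63 = 0.37.
Justified trailing P/E = b(1+g)/(r−g) = 0.37×(1+0.079)/(0.1206−0.079) = 9.5969

9.60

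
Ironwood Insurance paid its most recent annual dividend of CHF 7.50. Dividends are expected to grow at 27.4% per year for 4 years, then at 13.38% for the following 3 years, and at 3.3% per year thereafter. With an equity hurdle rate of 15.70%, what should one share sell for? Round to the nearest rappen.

Three-stage DDM. Project D₁…D_7; terminal Gordon value at t=7 with g = 0.033; discount at r = 0.157.
D_1 = 9.5550
D_2 = 12.1731
D_3 = 15.5085
D_4 = 19.7578
D_5 = 22.4014
D_6 = 25.3987
D_7 = 28.7971
TV_7 = 29.7474/(0.157−0.033) = 239.8982
P₀ = Σ Dₜ/(1+r)ᵗ + TV_7/(1+r)^7 = 156.5947

CHF 156.59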